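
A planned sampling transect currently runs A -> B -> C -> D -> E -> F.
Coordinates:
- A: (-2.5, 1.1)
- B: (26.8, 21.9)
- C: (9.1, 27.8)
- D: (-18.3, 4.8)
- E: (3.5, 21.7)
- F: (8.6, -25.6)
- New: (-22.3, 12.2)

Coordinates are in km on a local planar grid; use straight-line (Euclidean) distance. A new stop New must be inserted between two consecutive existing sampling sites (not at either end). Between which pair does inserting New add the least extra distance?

Added distance for inserting New between each consecutive pair:
A–B: 36.8 km
B–C: 66.5 km
C–D: 7.7 km
D–E: 8.3 km
E–F: 28.7 km
Smallest added distance is 7.7 km, inserting between C and D.

between C and D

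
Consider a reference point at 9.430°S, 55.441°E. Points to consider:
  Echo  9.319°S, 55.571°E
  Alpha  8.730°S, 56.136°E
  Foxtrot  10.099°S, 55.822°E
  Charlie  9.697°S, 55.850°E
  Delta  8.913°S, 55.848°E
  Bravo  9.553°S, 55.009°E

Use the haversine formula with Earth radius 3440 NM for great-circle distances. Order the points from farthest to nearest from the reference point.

Alpha, Foxtrot, Delta, Charlie, Bravo, Echo

Distances from the reference point:
Alpha 8.730°S, 56.136°E: 58.9 NM
Foxtrot 10.099°S, 55.822°E: 46.1 NM
Delta 8.913°S, 55.848°E: 39.3 NM
Charlie 9.697°S, 55.850°E: 29.0 NM
Bravo 9.553°S, 55.009°E: 26.6 NM
Echo 9.319°S, 55.571°E: 10.2 NM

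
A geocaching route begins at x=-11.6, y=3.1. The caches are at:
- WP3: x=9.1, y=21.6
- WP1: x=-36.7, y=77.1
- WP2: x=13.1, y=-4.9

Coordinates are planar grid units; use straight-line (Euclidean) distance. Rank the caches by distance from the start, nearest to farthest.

WP2, WP3, WP1

Distances from the start:
WP2 x=13.1, y=-4.9: 26.0
WP3 x=9.1, y=21.6: 27.8
WP1 x=-36.7, y=77.1: 78.1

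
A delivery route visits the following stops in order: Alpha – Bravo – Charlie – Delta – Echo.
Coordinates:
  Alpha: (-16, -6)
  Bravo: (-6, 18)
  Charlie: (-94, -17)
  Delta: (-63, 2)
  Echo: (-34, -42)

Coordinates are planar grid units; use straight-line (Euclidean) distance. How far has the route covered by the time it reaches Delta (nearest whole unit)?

Leg distances:
Alpha→Bravo: 26.0  (cumulative 26.0)
Bravo→Charlie: 94.7  (cumulative 120.7)
Charlie→Delta: 36.4  (cumulative 157.1)
Cumulative distance at Delta ≈ 157.

157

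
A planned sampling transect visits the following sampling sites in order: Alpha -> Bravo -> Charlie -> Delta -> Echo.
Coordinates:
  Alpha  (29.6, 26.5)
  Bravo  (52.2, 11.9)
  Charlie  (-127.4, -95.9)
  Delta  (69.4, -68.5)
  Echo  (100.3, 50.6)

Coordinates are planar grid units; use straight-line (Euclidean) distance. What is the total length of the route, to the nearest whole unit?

558

Leg distances:
Alpha→Bravo: 26.9  (cumulative 26.9)
Bravo→Charlie: 209.5  (cumulative 236.4)
Charlie→Delta: 198.7  (cumulative 435.1)
Delta→Echo: 123.0  (cumulative 558.1)
Total route length ≈ 558.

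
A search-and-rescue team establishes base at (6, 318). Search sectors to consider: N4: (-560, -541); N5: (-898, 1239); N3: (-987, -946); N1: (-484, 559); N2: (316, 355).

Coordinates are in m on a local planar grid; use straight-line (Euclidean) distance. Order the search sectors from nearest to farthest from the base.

Distance from the base at (6, 318) to each:
N2 (316, 355): 312.2 m
N1 (-484, 559): 546.1 m
N4 (-560, -541): 1028.7 m
N5 (-898, 1239): 1290.5 m
N3 (-987, -946): 1607.4 m

N2, N1, N4, N5, N3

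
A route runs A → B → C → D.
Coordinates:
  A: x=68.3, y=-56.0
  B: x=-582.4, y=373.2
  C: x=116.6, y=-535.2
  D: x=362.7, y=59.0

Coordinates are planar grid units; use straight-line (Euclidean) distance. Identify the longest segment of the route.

B–C

Leg distances:
A→B: 779.5
B→C: 1146.2
C→D: 643.1
The longest leg is B–C at 1146.2.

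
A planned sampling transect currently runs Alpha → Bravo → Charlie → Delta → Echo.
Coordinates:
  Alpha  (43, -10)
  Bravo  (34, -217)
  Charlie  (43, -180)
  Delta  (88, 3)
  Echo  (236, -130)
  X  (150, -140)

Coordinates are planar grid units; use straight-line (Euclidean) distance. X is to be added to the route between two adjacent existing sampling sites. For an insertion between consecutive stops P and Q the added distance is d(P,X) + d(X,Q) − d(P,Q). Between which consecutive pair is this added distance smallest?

Added distance for inserting X between each consecutive pair:
Alpha–Bravo: 100.4
Bravo–Charlie: 215.4
Charlie–Delta: 81.6
Delta–Echo: 43.5
Smallest added distance is 43.5, inserting between Delta and Echo.

between Delta and Echo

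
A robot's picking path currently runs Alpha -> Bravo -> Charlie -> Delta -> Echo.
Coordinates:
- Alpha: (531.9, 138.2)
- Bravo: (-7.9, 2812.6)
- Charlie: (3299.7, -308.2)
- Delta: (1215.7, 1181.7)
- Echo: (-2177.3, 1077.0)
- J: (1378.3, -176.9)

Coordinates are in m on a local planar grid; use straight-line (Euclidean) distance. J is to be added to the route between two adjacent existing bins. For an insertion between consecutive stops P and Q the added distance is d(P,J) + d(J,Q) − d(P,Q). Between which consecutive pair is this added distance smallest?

Added distance for inserting J between each consecutive pair:
Alpha–Bravo: 1470.1 m
Bravo–Charlie: 673.6 m
Charlie–Delta: 732.4 m
Delta–Echo: 1743.9 m
Smallest added distance is 673.6 m, inserting between Bravo and Charlie.

between Bravo and Charlie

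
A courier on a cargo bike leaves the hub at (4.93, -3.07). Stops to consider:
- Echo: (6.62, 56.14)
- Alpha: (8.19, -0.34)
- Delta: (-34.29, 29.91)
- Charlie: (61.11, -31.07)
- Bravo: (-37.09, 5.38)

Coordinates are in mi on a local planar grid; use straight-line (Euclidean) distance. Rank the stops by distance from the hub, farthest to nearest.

Charlie, Echo, Delta, Bravo, Alpha

Distance from the hub at (4.93, -3.07) to each:
Charlie (61.11, -31.07): 62.8 mi
Echo (6.62, 56.14): 59.2 mi
Delta (-34.29, 29.91): 51.2 mi
Bravo (-37.09, 5.38): 42.9 mi
Alpha (8.19, -0.34): 4.3 mi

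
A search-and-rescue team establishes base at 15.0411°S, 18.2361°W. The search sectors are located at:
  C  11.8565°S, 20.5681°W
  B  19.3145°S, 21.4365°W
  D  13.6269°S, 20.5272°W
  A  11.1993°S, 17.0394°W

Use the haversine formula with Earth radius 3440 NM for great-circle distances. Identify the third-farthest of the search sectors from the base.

Distance to each, sorted:
B: 315.5 NM
A: 241.0 NM
C: 234.7 NM
D: 158.0 NM
The third-farthest is C at 234.7 NM.

C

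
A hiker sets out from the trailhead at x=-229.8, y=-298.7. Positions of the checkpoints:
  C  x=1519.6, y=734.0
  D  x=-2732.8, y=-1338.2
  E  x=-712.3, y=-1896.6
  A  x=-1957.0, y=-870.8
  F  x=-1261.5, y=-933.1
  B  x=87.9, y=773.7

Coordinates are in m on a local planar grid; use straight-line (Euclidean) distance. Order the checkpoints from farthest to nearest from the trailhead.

D, C, A, E, F, B

Distance from the trailhead at x=-229.8, y=-298.7 to each:
D x=-2732.8, y=-1338.2: 2710.3 m
C x=1519.6, y=734.0: 2031.5 m
A x=-1957.0, y=-870.8: 1819.5 m
E x=-712.3, y=-1896.6: 1669.2 m
F x=-1261.5, y=-933.1: 1211.1 m
B x=87.9, y=773.7: 1118.5 m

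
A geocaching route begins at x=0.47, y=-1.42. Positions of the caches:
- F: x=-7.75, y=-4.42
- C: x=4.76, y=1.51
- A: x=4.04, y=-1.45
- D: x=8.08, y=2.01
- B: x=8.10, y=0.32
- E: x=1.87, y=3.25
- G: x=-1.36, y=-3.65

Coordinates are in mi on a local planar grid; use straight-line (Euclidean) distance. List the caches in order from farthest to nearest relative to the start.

F, D, B, C, E, A, G

Computing each straight-line distance from x=0.47, y=-1.42:
F x=-7.75, y=-4.42: 8.8 mi
D x=8.08, y=2.01: 8.3 mi
B x=8.10, y=0.32: 7.8 mi
C x=4.76, y=1.51: 5.2 mi
E x=1.87, y=3.25: 4.9 mi
A x=4.04, y=-1.45: 3.6 mi
G x=-1.36, y=-3.65: 2.9 mi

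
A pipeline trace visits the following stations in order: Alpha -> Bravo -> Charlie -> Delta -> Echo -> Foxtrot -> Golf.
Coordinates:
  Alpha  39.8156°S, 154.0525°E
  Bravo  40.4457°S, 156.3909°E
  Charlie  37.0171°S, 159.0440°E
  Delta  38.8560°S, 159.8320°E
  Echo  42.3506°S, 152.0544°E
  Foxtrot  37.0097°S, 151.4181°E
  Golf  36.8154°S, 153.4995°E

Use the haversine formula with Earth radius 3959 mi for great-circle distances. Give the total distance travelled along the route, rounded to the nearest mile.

Leg distances:
Alpha→Bravo: 131.0 mi  (cumulative 131.0 mi)
Bravo→Charlie: 276.7 mi  (cumulative 407.7 mi)
Charlie→Delta: 134.1 mi  (cumulative 541.8 mi)
Delta→Echo: 473.8 mi  (cumulative 1015.6 mi)
Echo→Foxtrot: 370.6 mi  (cumulative 1386.2 mi)
Foxtrot→Golf: 115.8 mi  (cumulative 1502.0 mi)
Total route length ≈ 1502 mi.

1502 mi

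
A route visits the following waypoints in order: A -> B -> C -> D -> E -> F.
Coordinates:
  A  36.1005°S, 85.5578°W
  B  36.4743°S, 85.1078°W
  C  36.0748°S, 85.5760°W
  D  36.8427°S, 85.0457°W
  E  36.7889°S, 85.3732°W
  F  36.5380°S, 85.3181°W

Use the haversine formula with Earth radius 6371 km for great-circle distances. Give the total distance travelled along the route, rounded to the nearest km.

Leg distances:
A→B: 57.9 km  (cumulative 57.9 km)
B→C: 61.1 km  (cumulative 119.0 km)
C→D: 97.7 km  (cumulative 216.7 km)
D→E: 29.8 km  (cumulative 246.5 km)
E→F: 28.3 km  (cumulative 274.8 km)
Total route length ≈ 275 km.

275 km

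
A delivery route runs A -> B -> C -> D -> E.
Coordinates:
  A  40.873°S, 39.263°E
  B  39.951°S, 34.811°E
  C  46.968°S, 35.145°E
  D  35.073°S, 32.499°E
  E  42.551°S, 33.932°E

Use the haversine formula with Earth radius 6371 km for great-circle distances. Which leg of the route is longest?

C–D

Leg distances:
A→B: 390.6 km
B→C: 780.7 km
C→D: 1340.9 km
D→E: 840.7 km
The longest leg is C–D at 1340.9 km.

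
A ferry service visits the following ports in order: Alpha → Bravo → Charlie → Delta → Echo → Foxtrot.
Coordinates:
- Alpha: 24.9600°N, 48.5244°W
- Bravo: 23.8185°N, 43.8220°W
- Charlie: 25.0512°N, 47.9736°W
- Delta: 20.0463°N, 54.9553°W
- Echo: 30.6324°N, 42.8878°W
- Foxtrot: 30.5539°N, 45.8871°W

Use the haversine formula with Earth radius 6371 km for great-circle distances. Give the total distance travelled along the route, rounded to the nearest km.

3817 km

Leg distances:
Alpha→Bravo: 492.8 km  (cumulative 492.8 km)
Bravo→Charlie: 442.0 km  (cumulative 934.9 km)
Charlie→Delta: 907.3 km  (cumulative 1842.2 km)
Delta→Echo: 1687.7 km  (cumulative 3529.9 km)
Echo→Foxtrot: 287.2 km  (cumulative 3817.1 km)
Total route length ≈ 3817 km.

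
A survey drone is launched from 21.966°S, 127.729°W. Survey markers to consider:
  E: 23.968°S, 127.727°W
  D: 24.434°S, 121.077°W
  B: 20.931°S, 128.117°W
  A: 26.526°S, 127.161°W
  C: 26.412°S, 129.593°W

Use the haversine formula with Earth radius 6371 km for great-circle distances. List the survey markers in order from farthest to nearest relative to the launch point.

D, C, A, E, B

Distances from the launch point:
D 24.434°S, 121.077°W: 733.0 km
C 26.412°S, 129.593°W: 529.3 km
A 26.526°S, 127.161°W: 510.3 km
E 23.968°S, 127.727°W: 222.6 km
B 20.931°S, 128.117°W: 121.9 km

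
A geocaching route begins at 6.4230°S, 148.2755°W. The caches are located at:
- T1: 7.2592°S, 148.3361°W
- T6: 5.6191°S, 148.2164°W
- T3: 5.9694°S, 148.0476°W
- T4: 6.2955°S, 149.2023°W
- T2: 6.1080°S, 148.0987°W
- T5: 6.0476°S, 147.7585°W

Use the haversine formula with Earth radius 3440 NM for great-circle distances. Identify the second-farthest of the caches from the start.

T1

Distance to each, sorted:
T4: 55.8 NM
T1: 50.3 NM
T6: 48.4 NM
T5: 38.2 NM
T3: 30.4 NM
T2: 21.7 NM
The second-farthest is T1 at 50.3 NM.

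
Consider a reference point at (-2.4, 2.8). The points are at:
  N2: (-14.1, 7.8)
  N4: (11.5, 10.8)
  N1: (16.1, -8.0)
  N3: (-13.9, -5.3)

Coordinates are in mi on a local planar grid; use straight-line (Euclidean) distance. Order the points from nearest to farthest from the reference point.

N2, N3, N4, N1

Computing each straight-line distance from (-2.4, 2.8):
N2 (-14.1, 7.8): 12.7 mi
N3 (-13.9, -5.3): 14.1 mi
N4 (11.5, 10.8): 16.0 mi
N1 (16.1, -8.0): 21.4 mi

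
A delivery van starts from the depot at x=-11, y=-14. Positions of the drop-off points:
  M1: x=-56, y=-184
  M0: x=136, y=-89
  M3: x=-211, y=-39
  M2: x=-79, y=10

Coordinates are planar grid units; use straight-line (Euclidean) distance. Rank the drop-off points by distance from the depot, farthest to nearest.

M3, M1, M0, M2

Computing each straight-line distance from x=-11, y=-14:
M3 x=-211, y=-39: 201.6
M1 x=-56, y=-184: 175.9
M0 x=136, y=-89: 165.0
M2 x=-79, y=10: 72.1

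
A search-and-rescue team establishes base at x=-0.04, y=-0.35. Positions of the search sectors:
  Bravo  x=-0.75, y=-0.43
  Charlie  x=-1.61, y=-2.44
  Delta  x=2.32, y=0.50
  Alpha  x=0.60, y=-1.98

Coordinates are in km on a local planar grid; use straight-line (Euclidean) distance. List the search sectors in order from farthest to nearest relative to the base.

Distances from the base:
Charlie x=-1.61, y=-2.44: 2.6 km
Delta x=2.32, y=0.50: 2.5 km
Alpha x=0.60, y=-1.98: 1.8 km
Bravo x=-0.75, y=-0.43: 0.7 km

Charlie, Delta, Alpha, Bravo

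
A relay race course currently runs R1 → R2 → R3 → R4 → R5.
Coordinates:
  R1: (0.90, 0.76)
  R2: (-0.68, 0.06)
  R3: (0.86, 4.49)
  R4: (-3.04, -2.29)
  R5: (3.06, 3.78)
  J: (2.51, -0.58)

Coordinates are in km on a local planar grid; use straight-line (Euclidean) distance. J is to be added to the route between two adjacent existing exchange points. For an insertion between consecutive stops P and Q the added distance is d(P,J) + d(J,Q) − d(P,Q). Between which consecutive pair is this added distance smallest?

between R4 and R5

Added distance for inserting J between each consecutive pair:
R1–R2: 3.6 km
R2–R3: 3.9 km
R3–R4: 3.3 km
R4–R5: 1.6 km
Smallest added distance is 1.6 km, inserting between R4 and R5.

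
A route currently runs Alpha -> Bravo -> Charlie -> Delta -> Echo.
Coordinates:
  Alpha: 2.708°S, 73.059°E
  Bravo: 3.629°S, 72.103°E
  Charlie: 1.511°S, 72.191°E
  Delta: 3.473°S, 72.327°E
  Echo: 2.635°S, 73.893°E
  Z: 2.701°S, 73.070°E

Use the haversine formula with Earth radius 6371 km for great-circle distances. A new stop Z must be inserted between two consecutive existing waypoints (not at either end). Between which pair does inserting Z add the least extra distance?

Added distance for inserting Z between each consecutive pair:
Alpha–Bravo: 2.9 km
Bravo–Charlie: 77.7 km
Charlie–Delta: 64.8 km
Delta–Echo: 13.5 km
Smallest added distance is 2.9 km, inserting between Alpha and Bravo.

between Alpha and Bravo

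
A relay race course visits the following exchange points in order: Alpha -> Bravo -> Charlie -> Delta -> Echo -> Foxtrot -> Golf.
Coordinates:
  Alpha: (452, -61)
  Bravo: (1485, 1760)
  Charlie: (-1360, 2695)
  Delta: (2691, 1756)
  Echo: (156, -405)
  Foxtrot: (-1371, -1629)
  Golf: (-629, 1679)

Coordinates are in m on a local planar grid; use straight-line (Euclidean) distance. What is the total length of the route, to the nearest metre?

17925 m

Leg distances:
Alpha→Bravo: 2093.6 m  (cumulative 2093.6 m)
Bravo→Charlie: 2994.7 m  (cumulative 5088.3 m)
Charlie→Delta: 4158.4 m  (cumulative 9246.7 m)
Delta→Echo: 3331.1 m  (cumulative 12577.8 m)
Echo→Foxtrot: 1957.0 m  (cumulative 14534.8 m)
Foxtrot→Golf: 3390.2 m  (cumulative 17925.0 m)
Total route length ≈ 17925 m.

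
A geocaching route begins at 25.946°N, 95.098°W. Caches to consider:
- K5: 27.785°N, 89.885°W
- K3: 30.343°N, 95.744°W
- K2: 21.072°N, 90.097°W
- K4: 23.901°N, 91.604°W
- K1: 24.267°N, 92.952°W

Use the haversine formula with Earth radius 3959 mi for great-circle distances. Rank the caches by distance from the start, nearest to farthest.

Distances from the start:
K1 24.267°N, 92.952°W: 177.4 mi
K4 23.901°N, 91.604°W: 260.6 mi
K3 30.343°N, 95.744°W: 306.4 mi
K5 27.785°N, 89.885°W: 345.5 mi
K2 21.072°N, 90.097°W: 462.3 mi

K1, K4, K3, K5, K2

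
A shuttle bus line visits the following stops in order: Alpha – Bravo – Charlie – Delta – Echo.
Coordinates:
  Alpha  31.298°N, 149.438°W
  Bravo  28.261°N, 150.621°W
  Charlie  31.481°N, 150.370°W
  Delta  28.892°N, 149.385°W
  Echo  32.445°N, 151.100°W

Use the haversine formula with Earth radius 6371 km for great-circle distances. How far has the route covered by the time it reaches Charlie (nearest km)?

715 km

Leg distances:
Alpha→Bravo: 356.5 km  (cumulative 356.5 km)
Bravo→Charlie: 358.9 km  (cumulative 715.3 km)
Cumulative distance at Charlie ≈ 715 km.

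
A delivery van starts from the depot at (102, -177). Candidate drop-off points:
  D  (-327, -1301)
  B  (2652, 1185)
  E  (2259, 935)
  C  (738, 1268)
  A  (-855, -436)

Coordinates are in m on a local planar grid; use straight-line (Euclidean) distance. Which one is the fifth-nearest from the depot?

B

Distance to each, sorted:
A: 991.4 m
D: 1203.1 m
C: 1578.8 m
E: 2426.8 m
B: 2890.9 m
The fifth-nearest is B at 2890.9 m.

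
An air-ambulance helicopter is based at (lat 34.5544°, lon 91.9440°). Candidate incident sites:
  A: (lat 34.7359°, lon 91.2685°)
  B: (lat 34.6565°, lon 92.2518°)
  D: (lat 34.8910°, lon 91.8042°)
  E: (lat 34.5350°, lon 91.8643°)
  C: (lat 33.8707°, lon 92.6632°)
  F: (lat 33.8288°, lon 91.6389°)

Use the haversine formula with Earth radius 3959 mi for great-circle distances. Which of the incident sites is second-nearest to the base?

Distance to each, sorted:
E: 4.7 mi
B: 18.9 mi
D: 24.6 mi
A: 40.4 mi
F: 53.1 mi
C: 62.6 mi
The second-nearest is B at 18.9 mi.

B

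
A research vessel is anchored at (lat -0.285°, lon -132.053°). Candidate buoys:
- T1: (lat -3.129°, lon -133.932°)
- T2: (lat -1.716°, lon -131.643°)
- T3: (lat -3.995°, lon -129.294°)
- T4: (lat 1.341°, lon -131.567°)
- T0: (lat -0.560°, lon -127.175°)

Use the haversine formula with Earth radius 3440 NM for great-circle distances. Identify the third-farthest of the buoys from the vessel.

T1

Distances from the vessel ((lat -0.285°, lon -132.053°)):
T0: 293.3 NM
T3: 277.5 NM
T1: 204.6 NM
T4: 101.9 NM
T2: 89.4 NM
The third-farthest is T1 at 204.6 NM.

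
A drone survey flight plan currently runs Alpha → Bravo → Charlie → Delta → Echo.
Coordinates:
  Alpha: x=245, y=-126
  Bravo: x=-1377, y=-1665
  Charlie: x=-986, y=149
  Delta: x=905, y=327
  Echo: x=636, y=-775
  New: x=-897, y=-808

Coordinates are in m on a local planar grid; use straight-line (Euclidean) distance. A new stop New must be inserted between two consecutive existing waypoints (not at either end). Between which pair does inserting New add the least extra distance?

between Alpha and Bravo

Added distance for inserting New between each consecutive pair:
Alpha–Bravo: 76.5 m
Bravo–Charlie: 87.7 m
Charlie–Delta: 1191.4 m
Delta–Echo: 2528.7 m
Smallest added distance is 76.5 m, inserting between Alpha and Bravo.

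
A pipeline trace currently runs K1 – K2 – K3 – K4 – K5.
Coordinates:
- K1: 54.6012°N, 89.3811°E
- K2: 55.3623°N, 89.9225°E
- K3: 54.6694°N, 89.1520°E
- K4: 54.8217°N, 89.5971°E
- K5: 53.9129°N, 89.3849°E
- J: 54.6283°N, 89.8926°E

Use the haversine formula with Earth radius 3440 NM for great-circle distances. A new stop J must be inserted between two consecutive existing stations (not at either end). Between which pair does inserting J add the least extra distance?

between K4 and K5

Added distance for inserting J between each consecutive pair:
K1–K2: 12.6 NM
K2–K3: 20.6 NM
K3–K4: 23.4 NM
K4–K5: 6.9 NM
Smallest added distance is 6.9 NM, inserting between K4 and K5.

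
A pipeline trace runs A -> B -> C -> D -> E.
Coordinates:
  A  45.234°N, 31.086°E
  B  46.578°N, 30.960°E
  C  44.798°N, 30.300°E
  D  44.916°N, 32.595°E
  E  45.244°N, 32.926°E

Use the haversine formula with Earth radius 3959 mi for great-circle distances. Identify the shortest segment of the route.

D–E

Leg distances:
A→B: 93.1 mi
B→C: 127.1 mi
C→D: 112.7 mi
D→E: 27.8 mi
The shortest leg is D–E at 27.8 mi.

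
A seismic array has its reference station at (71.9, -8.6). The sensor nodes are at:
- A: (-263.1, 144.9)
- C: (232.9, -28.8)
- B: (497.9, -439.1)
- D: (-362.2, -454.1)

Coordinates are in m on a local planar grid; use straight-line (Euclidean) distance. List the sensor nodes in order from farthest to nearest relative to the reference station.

Distance from the reference station at (71.9, -8.6) to each:
D (-362.2, -454.1): 622.0 m
B (497.9, -439.1): 605.6 m
A (-263.1, 144.9): 368.5 m
C (232.9, -28.8): 162.3 m

D, B, A, C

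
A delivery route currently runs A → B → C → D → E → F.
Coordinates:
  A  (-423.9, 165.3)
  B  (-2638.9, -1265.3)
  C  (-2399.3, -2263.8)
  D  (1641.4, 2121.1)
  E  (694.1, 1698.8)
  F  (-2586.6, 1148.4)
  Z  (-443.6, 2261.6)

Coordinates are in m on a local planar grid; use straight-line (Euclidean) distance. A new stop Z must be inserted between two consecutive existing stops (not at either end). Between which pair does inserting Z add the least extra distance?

between E and F

Added distance for inserting Z between each consecutive pair:
A–B: 3613.9 m
B–C: 8057.4 m
C–D: 1056.9 m
D–E: 2321.9 m
E–F: 357.6 m
Smallest added distance is 357.6 m, inserting between E and F.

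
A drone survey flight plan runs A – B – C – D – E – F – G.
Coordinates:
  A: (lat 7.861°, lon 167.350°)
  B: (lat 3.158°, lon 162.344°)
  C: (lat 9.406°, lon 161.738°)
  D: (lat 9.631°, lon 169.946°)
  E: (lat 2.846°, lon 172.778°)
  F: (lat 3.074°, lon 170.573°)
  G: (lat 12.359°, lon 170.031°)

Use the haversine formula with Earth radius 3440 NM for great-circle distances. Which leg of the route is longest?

F–G

Leg distances:
A→B: 411.3 NM
B→C: 376.9 NM
C→D: 486.2 NM
D→E: 441.0 NM
E→F: 132.9 NM
F→G: 558.4 NM
The longest leg is F–G at 558.4 NM.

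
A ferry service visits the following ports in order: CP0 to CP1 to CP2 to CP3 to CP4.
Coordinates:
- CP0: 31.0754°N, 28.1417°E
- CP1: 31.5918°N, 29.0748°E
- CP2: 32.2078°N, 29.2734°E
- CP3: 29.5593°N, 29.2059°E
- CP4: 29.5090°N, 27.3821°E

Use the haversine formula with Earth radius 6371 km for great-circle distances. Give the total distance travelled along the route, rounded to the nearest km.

Leg distances:
CP0→CP1: 105.6 km  (cumulative 105.6 km)
CP1→CP2: 71.0 km  (cumulative 176.6 km)
CP2→CP3: 294.6 km  (cumulative 471.2 km)
CP3→CP4: 176.5 km  (cumulative 647.7 km)
Total route length ≈ 648 km.

648 km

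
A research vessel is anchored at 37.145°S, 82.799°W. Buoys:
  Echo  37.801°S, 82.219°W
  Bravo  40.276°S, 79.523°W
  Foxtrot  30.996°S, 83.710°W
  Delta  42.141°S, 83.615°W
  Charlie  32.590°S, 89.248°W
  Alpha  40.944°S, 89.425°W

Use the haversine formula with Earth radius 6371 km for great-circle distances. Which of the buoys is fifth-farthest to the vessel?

Distance to each, sorted:
Charlie: 776.0 km
Alpha: 710.9 km
Foxtrot: 688.9 km
Delta: 559.9 km
Bravo: 449.4 km
Echo: 89.1 km
The fifth-farthest is Bravo at 449.4 km.

Bravo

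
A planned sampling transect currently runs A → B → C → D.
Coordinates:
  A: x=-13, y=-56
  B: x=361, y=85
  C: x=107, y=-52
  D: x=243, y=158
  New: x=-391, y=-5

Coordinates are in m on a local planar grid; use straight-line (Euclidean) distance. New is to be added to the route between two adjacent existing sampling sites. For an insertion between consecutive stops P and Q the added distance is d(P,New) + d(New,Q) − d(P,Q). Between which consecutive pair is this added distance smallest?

Added distance for inserting New between each consecutive pair:
A–B: 739.1 m
B–C: 969.0 m
C–D: 904.6 m
Smallest added distance is 739.1 m, inserting between A and B.

between A and B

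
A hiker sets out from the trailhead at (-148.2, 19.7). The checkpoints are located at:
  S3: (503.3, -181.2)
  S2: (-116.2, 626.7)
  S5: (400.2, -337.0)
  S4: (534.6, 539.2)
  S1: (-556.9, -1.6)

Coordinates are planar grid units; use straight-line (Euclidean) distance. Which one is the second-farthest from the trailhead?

S3

Distances from the trailhead ((-148.2, 19.7)):
S4: 858.0
S3: 681.8
S5: 654.2
S2: 607.8
S1: 409.3
The second-farthest is S3 at 681.8.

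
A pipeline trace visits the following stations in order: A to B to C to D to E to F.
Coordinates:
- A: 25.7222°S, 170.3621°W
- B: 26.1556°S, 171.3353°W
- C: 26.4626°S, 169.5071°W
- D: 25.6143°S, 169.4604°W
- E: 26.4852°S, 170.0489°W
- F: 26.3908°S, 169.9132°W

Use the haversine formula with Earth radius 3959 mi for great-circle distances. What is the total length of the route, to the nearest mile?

Leg distances:
A→B: 67.5 mi  (cumulative 67.5 mi)
B→C: 115.2 mi  (cumulative 182.7 mi)
C→D: 58.7 mi  (cumulative 241.4 mi)
D→E: 70.4 mi  (cumulative 311.8 mi)
E→F: 10.6 mi  (cumulative 322.4 mi)
Total route length ≈ 322 mi.

322 mi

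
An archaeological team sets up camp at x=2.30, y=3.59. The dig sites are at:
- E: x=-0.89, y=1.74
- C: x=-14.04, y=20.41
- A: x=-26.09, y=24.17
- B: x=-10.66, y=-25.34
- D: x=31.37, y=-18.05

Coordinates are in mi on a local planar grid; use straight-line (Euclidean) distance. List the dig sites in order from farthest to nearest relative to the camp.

Distances from the camp:
D x=31.37, y=-18.05: 36.2 mi
A x=-26.09, y=24.17: 35.1 mi
B x=-10.66, y=-25.34: 31.7 mi
C x=-14.04, y=20.41: 23.5 mi
E x=-0.89, y=1.74: 3.7 mi

D, A, B, C, E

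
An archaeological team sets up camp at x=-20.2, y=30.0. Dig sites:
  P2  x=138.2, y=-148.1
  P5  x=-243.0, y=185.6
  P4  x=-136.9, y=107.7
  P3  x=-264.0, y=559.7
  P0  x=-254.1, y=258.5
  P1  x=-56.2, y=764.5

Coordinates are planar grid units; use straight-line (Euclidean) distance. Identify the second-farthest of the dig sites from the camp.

P3

Distance to each, sorted:
P1: 735.4
P3: 583.1
P0: 327.0
P5: 271.8
P2: 238.3
P4: 140.2
The second-farthest is P3 at 583.1.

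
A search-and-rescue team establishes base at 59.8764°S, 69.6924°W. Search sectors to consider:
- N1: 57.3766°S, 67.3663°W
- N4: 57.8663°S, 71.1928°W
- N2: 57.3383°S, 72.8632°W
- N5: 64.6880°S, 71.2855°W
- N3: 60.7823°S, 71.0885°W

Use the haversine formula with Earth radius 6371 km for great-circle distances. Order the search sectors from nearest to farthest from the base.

Distances from the base:
N3 60.7823°S, 71.0885°W: 126.7 km
N4 57.8663°S, 71.1928°W: 239.6 km
N1 57.3766°S, 67.3663°W: 308.8 km
N2 57.3383°S, 72.8632°W: 336.6 km
N5 64.6880°S, 71.2855°W: 541.3 km

N3, N4, N1, N2, N5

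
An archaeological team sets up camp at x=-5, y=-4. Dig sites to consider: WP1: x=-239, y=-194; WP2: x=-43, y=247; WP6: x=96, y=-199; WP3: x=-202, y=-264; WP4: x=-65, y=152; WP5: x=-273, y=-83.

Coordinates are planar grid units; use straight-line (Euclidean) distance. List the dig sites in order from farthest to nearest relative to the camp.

WP3, WP1, WP5, WP2, WP6, WP4

Distances from the camp:
WP3 x=-202, y=-264: 326.2
WP1 x=-239, y=-194: 301.4
WP5 x=-273, y=-83: 279.4
WP2 x=-43, y=247: 253.9
WP6 x=96, y=-199: 219.6
WP4 x=-65, y=152: 167.1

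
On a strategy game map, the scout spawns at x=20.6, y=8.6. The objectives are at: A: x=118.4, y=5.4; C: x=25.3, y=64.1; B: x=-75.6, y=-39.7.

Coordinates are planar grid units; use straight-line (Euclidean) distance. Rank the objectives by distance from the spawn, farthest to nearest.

Distances from the spawn:
B x=-75.6, y=-39.7: 107.6
A x=118.4, y=5.4: 97.9
C x=25.3, y=64.1: 55.7

B, A, C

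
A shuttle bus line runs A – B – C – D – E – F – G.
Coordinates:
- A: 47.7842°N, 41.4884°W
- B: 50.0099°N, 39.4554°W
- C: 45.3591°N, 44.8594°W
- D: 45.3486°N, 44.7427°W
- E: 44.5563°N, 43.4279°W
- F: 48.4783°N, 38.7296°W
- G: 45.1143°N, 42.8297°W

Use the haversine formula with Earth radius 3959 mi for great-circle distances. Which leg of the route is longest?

B–C

Leg distances:
A→B: 179.4 mi
B→C: 407.8 mi
C→D: 5.7 mi
D→E: 84.4 mi
E→F: 351.1 mi
F→G: 302.6 mi
The longest leg is B–C at 407.8 mi.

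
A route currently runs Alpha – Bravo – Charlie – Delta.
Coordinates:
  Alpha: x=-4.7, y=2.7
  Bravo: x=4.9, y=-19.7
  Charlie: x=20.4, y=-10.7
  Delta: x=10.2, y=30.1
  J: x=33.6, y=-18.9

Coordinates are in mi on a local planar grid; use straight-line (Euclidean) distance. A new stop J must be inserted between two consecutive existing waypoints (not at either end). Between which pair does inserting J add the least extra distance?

Added distance for inserting J between each consecutive pair:
Alpha–Bravo: 48.3 mi
Bravo–Charlie: 26.3 mi
Charlie–Delta: 27.8 mi
Smallest added distance is 26.3 mi, inserting between Bravo and Charlie.

between Bravo and Charlie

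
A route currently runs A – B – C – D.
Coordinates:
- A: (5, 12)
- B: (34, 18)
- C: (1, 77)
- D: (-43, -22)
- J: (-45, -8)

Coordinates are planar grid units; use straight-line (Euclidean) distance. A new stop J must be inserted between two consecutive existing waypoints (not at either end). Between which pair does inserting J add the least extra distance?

between C and D

Added distance for inserting J between each consecutive pair:
A–B: 107.4
B–C: 112.2
C–D: 2.5
Smallest added distance is 2.5, inserting between C and D.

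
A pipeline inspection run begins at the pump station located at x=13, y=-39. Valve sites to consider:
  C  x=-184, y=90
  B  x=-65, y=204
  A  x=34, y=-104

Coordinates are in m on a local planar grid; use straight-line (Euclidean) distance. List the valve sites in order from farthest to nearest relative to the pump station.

Computing each straight-line distance from x=13, y=-39:
B x=-65, y=204: 255.2 m
C x=-184, y=90: 235.5 m
A x=34, y=-104: 68.3 m

B, C, A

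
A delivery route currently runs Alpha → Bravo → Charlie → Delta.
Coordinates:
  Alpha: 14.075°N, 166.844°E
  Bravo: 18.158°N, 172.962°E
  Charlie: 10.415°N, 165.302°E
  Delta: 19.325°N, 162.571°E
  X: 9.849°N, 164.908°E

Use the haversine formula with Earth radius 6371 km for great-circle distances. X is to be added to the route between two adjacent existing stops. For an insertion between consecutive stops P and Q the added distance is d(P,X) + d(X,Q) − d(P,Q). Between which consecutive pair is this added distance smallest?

Added distance for inserting X between each consecutive pair:
Alpha–Bravo: 987.0 km
Bravo–Charlie: 151.8 km
Charlie–Delta: 126.3 km
Smallest added distance is 126.3 km, inserting between Charlie and Delta.

between Charlie and Delta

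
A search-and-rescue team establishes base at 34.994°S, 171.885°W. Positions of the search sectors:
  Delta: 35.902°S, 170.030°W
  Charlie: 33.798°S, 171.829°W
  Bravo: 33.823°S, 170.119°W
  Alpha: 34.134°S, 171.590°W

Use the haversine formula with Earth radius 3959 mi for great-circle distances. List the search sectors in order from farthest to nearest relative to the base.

Distances from the base:
Bravo 33.823°S, 170.119°W: 129.2 mi
Delta 35.902°S, 170.030°W: 121.8 mi
Charlie 33.798°S, 171.829°W: 82.7 mi
Alpha 34.134°S, 171.590°W: 61.7 mi

Bravo, Delta, Charlie, Alpha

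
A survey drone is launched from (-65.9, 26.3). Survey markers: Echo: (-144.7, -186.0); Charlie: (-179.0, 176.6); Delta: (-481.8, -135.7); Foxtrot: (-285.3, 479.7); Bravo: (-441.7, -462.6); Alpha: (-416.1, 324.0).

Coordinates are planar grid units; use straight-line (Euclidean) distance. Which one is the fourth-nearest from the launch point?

Distances from the launch point ((-65.9, 26.3)):
Charlie: 188.1
Echo: 226.5
Delta: 446.3
Alpha: 459.6
Foxtrot: 503.7
Bravo: 616.6
The fourth-nearest is Alpha at 459.6.

Alpha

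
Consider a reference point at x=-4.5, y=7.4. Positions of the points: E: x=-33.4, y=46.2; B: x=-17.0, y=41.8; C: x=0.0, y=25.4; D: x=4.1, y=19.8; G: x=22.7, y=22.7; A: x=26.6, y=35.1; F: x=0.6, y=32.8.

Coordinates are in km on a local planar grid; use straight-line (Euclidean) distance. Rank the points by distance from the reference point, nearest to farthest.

D, C, F, G, B, A, E

Distance from the reference point at x=-4.5, y=7.4 to each:
D x=4.1, y=19.8: 15.1 km
C x=0.0, y=25.4: 18.6 km
F x=0.6, y=32.8: 25.9 km
G x=22.7, y=22.7: 31.2 km
B x=-17.0, y=41.8: 36.6 km
A x=26.6, y=35.1: 41.6 km
E x=-33.4, y=46.2: 48.4 km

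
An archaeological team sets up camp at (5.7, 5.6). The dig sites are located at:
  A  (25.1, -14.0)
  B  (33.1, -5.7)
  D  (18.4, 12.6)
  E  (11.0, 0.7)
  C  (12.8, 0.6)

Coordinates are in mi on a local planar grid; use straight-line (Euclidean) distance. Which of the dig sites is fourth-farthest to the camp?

Distances from the camp ((5.7, 5.6)):
B: 29.6 mi
A: 27.6 mi
D: 14.5 mi
C: 8.7 mi
E: 7.2 mi
The fourth-farthest is C at 8.7 mi.

C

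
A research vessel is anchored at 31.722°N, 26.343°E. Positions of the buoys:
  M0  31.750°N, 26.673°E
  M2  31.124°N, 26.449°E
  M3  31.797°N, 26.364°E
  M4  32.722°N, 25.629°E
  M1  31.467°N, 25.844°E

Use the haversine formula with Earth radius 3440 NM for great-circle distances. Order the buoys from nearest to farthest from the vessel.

M3, M0, M1, M2, M4

Distances from the vessel:
M3 31.797°N, 26.364°E: 4.6 NM
M0 31.750°N, 26.673°E: 16.9 NM
M1 31.467°N, 25.844°E: 29.8 NM
M2 31.124°N, 26.449°E: 36.3 NM
M4 32.722°N, 25.629°E: 70.1 NM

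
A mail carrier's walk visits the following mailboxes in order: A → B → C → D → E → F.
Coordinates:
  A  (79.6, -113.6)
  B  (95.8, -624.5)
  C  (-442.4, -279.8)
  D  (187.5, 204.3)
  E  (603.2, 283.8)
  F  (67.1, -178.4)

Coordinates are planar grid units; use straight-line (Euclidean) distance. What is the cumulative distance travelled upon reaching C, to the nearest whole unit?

Leg distances:
A→B: 511.2  (cumulative 511.2)
B→C: 639.1  (cumulative 1150.3)
Cumulative distance at C ≈ 1150.

1150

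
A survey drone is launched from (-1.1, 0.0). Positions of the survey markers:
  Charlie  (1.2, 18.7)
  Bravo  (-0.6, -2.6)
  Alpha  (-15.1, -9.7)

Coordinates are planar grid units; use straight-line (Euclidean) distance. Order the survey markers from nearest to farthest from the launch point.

Bravo, Alpha, Charlie

Computing each straight-line distance from (-1.1, 0.0):
Bravo (-0.6, -2.6): 2.6
Alpha (-15.1, -9.7): 17.0
Charlie (1.2, 18.7): 18.8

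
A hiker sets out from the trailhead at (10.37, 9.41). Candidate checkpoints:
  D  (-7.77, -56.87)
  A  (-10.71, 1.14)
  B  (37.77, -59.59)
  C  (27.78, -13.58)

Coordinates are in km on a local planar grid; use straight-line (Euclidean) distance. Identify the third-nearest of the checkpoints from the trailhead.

D

Distance to each, sorted:
A: 22.6 km
C: 28.8 km
D: 68.7 km
B: 74.2 km
The third-nearest is D at 68.7 km.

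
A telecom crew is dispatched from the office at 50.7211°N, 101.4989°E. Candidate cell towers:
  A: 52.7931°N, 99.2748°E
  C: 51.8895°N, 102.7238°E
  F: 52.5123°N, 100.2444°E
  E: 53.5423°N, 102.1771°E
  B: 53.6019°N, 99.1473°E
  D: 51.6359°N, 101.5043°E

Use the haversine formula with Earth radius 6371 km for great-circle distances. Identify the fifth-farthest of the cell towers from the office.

Distance to each, sorted:
B: 358.2 km
E: 317.1 km
A: 276.6 km
F: 217.2 km
C: 155.3 km
D: 101.7 km
The fifth-farthest is C at 155.3 km.

C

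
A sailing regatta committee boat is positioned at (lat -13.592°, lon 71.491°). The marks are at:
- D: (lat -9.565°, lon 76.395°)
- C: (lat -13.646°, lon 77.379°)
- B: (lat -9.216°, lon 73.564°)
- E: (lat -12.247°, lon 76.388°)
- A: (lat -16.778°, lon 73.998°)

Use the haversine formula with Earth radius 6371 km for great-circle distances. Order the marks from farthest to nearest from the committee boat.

D, C, E, B, A

Distances from the committee boat:
D (lat -9.565°, lon 76.395°): 697.0 km
C (lat -13.646°, lon 77.379°): 636.3 km
E (lat -12.247°, lon 76.388°): 551.4 km
B (lat -9.216°, lon 73.564°): 536.5 km
A (lat -16.778°, lon 73.998°): 444.8 km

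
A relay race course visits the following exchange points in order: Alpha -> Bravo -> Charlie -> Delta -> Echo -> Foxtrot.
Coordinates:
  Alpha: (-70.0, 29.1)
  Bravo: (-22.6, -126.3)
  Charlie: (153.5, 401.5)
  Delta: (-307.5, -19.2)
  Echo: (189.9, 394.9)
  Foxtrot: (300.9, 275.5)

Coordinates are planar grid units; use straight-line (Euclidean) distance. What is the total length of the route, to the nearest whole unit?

2153

Leg distances:
Alpha→Bravo: 162.5  (cumulative 162.5)
Bravo→Charlie: 556.4  (cumulative 718.9)
Charlie→Delta: 624.1  (cumulative 1343.0)
Delta→Echo: 647.2  (cumulative 1990.2)
Echo→Foxtrot: 163.0  (cumulative 2153.2)
Total route length ≈ 2153.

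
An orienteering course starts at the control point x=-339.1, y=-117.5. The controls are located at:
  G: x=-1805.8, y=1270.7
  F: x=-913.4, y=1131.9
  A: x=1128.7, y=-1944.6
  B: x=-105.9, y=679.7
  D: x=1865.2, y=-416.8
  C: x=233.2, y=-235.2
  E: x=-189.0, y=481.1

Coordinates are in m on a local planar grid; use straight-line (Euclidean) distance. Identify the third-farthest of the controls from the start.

Distances from the start (x=-339.1, y=-117.5):
A: 2343.7 m
D: 2224.5 m
G: 2019.5 m
F: 1375.1 m
B: 830.6 m
E: 617.1 m
C: 584.3 m
The third-farthest is G at 2019.5 m.

G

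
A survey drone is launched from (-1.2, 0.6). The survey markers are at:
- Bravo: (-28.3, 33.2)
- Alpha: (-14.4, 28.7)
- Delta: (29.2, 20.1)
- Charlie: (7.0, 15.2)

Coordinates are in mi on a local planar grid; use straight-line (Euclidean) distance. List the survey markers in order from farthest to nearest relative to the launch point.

Bravo, Delta, Alpha, Charlie

Distance from the launch point at (-1.2, 0.6) to each:
Bravo (-28.3, 33.2): 42.4 mi
Delta (29.2, 20.1): 36.1 mi
Alpha (-14.4, 28.7): 31.0 mi
Charlie (7.0, 15.2): 16.7 mi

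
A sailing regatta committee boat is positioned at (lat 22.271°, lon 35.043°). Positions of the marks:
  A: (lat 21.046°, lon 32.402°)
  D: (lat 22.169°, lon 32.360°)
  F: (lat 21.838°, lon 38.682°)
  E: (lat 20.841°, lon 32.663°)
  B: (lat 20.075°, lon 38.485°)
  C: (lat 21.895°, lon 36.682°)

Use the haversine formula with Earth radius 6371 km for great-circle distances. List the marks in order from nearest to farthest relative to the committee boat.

C, D, E, A, F, B

Distances from the committee boat:
C (lat 21.895°, lon 36.682°): 174.0 km
D (lat 22.169°, lon 32.360°): 276.4 km
E (lat 20.841°, lon 32.663°): 293.0 km
A (lat 21.046°, lon 32.402°): 305.0 km
F (lat 21.838°, lon 38.682°): 378.1 km
B (lat 20.075°, lon 38.485°): 432.4 km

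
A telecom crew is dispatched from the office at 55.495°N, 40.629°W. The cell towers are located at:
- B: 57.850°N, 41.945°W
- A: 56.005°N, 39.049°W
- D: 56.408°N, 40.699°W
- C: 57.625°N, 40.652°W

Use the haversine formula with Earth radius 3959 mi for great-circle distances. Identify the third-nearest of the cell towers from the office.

Distance to each, sorted:
D: 63.1 mi
A: 70.8 mi
C: 147.2 mi
B: 170.2 mi
The third-nearest is C at 147.2 mi.

C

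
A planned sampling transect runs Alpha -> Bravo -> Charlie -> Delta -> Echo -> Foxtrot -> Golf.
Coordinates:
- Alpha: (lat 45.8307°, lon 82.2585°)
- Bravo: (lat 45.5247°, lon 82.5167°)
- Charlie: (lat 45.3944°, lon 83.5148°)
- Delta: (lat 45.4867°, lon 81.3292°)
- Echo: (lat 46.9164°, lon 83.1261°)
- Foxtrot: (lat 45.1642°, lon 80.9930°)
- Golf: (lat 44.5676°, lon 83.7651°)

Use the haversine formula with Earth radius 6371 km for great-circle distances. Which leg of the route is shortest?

Alpha–Bravo

Leg distances:
Alpha→Bravo: 39.5 km
Bravo→Charlie: 79.2 km
Charlie→Delta: 170.8 km
Delta→Echo: 210.7 km
Echo→Foxtrot: 255.1 km
Foxtrot→Golf: 228.3 km
The shortest leg is Alpha–Bravo at 39.5 km.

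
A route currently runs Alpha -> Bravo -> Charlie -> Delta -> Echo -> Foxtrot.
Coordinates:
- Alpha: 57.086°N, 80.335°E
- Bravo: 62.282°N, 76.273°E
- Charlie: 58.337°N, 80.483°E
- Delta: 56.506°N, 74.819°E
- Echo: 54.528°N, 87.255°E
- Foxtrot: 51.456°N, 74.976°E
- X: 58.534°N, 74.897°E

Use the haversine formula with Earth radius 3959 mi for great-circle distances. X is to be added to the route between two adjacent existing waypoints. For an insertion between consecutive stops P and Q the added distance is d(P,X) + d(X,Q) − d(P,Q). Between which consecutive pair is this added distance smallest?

between Charlie and Delta

Added distance for inserting X between each consecutive pair:
Alpha–Bravo: 101.1 mi
Bravo–Charlie: 157.4 mi
Charlie–Delta: 96.9 mi
Delta–Echo: 180.7 mi
Echo–Foxtrot: 482.0 mi
Smallest added distance is 96.9 mi, inserting between Charlie and Delta.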